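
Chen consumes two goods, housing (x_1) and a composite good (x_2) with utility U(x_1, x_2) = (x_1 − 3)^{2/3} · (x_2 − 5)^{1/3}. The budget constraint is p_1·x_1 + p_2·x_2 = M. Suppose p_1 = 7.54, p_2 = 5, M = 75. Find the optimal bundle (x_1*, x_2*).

x_1* = 5.4209, x_2* = 6.8253

Discretionary income = 75 − 3·7.54 − 5·5 = 27.38; x_1* = 3 + 2/3·27.38/7.54 = 5.4209; x_2* = 5 + 1/3·27.38/5 = 6.8253.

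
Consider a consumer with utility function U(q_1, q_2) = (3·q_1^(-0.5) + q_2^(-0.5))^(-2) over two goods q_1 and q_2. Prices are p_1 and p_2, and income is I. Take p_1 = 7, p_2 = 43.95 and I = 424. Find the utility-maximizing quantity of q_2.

MRS = MU_q_1/MU_q_2 = 3·(q_2/q_1)^(1.5). Set equal to p_1/p_2.
Hence q_2/q_1 = ((1/3)·p_1/p_2)^(1/(1.5)), i.e. raised to the 2/3 power.
Substitute q_2 = (q_2/q_1)·q_1 into the budget: q_1* = I/(p_1 + p_2·(q_2/q_1)).
Numerically q_2/q_1 = 0.141258, so q_1* = 424/(7 + 43.95·0.141258) = 32.1011 and q_2* = 0.141258·32.1011 = 4.5345.

q_2* = 4.5345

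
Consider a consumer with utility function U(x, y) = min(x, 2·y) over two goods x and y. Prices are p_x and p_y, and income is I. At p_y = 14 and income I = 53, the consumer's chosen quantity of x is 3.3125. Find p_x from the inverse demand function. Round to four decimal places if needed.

p_x = 9

Leontief preferences: the optimum is at the kink where x/2 = y/1, i.e. y = (1/2)·x.
Budget: p_x·x + p_y·(1/2)·x = I, so (2·p_x + p_y)·x = 2·I.
Demand: x*(p_x,p_y,I) = 2·I/(2·p_x + p_y), y* = I/(2·p_x + p_y).
Set x* = 3.3125 in the demand function and solve for p_x: p_x = 9.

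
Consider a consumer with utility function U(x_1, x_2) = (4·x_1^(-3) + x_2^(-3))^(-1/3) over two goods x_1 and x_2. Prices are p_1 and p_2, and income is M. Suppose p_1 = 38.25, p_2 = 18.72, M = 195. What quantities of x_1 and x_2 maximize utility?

x_1* = 3.606, x_2* = 3.0486

From the CES first-order condition, 4·(x_2/x_1)^(4) = p_1/p_2.
Solve for the ratio: x_2/x_1 = [(1/4)·p_1/p_2]^(0.25).
Substitute x_2 = (x_2/x_1)·x_1 into the budget: x_1* = M/(p_1 + p_2·(x_2/x_1)).
Numerically x_2/x_1 = 0.845408, so x_1* = 195/(38.25 + 18.72·0.845408) = 3.606 and x_2* = 0.845408·3.606 = 3.0486.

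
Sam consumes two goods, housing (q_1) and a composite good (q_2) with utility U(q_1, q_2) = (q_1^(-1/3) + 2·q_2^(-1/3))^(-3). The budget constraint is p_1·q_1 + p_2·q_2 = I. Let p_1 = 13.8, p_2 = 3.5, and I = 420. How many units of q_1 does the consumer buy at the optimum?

q_1* = 13.875

MU_q_1 ∝ q_1^(-4/3), MU_q_2 ∝ 2·q_2^(-4/3), so MRS = (1/2)·(q_2/q_1)^(4/3) = p_1/p_2.
Hence q_2/q_1 = (2·p_1/p_2)^(1/(4/3)), i.e. raised to the 0.75 power.
Substitute q_2 = (q_2/q_1)·q_1 into the budget: q_1* = I/(p_1 + p_2·(q_2/q_1)).
Numerically q_2/q_1 = 4.705771, so q_1* = 420/(13.8 + 3.5·4.705771) = 13.875.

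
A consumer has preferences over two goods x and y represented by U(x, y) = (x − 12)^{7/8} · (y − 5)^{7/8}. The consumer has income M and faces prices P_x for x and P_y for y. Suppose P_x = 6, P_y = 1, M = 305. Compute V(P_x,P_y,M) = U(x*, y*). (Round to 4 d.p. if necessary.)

V = 829.2799

Discretionary income = 305 − 12·6 − 5·1 = 228; x* = 12 + 0.5·228/6 = 31; y* = 5 + 0.5·228/1 = 119.
Utility at the optimum: U(31, 119) = 829.2799.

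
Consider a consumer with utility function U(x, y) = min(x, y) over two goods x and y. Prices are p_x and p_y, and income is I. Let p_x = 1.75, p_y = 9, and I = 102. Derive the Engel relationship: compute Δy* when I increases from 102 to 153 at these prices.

With perfect complements, no substitution: consume in ratio x:y = 1:1.
Budget: p_x·x + p_y·x = I, so (p_x + p_y)·x = I.
Demand: x*(p_x,p_y,I) = I/(p_x + p_y), y* = I/(p_x + p_y).
Here 1.75 + 9 = 10.75, giving y* = 9.4884.
At I' = 153: y* = 14.2326. Change: 14.2326 − 9.4884 = 4.7442.

Δy* = 4.7442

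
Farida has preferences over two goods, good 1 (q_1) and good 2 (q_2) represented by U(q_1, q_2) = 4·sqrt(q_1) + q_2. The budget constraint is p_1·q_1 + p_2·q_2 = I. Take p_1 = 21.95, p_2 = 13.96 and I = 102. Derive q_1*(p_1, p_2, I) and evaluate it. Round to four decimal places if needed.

Set MRS = p_1/p_2: 2·q_1^(−1/2) = p_1/p_2.
Thus q_1* = (2·p_2/p_1)² — independent of I — with the rest of income spent on q_2.
Plugging in: q_1* = (2·13.96/21.95)² = 1.6179.

q_1* = 1.6179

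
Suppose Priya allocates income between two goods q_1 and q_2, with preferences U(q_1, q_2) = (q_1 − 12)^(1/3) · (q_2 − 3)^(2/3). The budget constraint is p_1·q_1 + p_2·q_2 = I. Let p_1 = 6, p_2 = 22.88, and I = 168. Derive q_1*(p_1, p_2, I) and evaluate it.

MRS = (1/2)·(q_2−3)/(q_1−12). Tangency with p_1/p_2 gives q_2−3 = 2·(p_1/p_2)·(q_1−12).
After buying the subsistence bundle (12, 3), a share 1/3 of the remaining income goes to q_1: q_1* = 12 + 1/3·(I − 12p_1 − 3p_2)/p_1.
Discretionary income = 168 − 12·6 − 3·22.88 = 27.36; q_1* = 12 + 1/3·27.36/6 = 13.52.

q_1* = 13.52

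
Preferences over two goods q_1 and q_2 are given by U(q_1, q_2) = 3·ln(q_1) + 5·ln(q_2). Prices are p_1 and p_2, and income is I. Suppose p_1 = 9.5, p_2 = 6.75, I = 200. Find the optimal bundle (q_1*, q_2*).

The MRS is (3/5)·q_2/q_1. Set MRS = p_1/p_2.
Rearranging, p_2·q_2 = (5/3)·p_1·q_1. Substituting into the budget gives p_1·q_1·(1 + (5/3)) = I.
Demand: q_1*(p_1,p_2,I) = 0.375·I/p_1 and q_2* = 0.625·I/p_2.
At p_1=9.5, p_2=6.75, I=200: q_1* = 0.375·200/9.5 = 7.8947, q_2* = 18.5185.

q_1* = 7.8947, q_2* = 18.5185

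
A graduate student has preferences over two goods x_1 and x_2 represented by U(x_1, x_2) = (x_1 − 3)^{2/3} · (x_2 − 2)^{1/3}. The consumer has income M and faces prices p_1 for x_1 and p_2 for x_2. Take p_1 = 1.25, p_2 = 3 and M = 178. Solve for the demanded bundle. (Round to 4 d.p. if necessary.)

x_1* = 92.7333, x_2* = 20.6944

Let x_1' = x_1−3, x_2' = x_2−2. MRS = 2·x_2'/x_1' = p_1/p_2.
After buying the subsistence bundle (3, 2), a share 2/3 of the remaining income goes to x_1: x_1* = 3 + 2/3·(M − 3p_1 − 2p_2)/p_1.
Discretionary income = 178 − 3·1.25 − 2·3 = 168.25; x_1* = 3 + 2/3·168.25/1.25 = 92.7333; x_2* = 2 + 1/3·168.25/3 = 20.6944.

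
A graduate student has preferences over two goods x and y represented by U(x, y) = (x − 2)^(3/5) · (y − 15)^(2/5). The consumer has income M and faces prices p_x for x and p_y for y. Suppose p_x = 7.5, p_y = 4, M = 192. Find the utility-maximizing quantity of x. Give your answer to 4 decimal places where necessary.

Let x' = x−2, y' = y−15. MRS = (3/2)·y'/x' = p_x/p_y.
After buying the subsistence bundle (2, 15), a share 0.6 of the remaining income goes to x: x* = 2 + 0.6·(M − 2p_x − 15p_y)/p_x.
Discretionary income = 192 − 2·7.5 − 15·4 = 117; x* = 2 + 0.6·117/7.5 = 11.36.

x* = 11.36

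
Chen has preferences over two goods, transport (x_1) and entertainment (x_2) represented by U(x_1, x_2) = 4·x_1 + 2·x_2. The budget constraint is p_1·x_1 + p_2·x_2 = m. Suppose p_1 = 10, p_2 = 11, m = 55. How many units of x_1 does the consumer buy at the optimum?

x_1 gives more utility per dollar, so spend all income on x_1: x_1* = m/p_1, x_2* = 0.
Numerically: x_1* = 5.5, x_2* = 0.

x_1* = 5.5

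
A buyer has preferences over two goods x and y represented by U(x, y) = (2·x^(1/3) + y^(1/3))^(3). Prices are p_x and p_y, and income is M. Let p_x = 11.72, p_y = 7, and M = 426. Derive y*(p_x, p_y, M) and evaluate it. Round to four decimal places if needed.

y* = 19.102

MRS = MU_x/MU_y = 2·(y/x)^(2/3). Set equal to p_x/p_y.
Solve for the ratio: y/x = [(1/2)·p_x/p_y]^(1.5).
With the ratio pinned down, the budget gives x* = M/(p_x + p_y·(y/x)) and y* = (y/x)·x*.
Numerically y/x = 0.765948, so x* = 426/(11.72 + 7·0.765948) = 24.9391 and y* = 0.765948·24.9391 = 19.102.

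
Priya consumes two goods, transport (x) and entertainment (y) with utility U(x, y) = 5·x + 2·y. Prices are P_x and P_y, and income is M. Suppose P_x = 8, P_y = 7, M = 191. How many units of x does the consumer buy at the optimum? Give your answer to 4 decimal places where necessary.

x* = 23.875

Linear utility — the consumer picks whichever good has higher MU/price: 5/8 = 0.625 vs 2/7 = 0.2857.
x gives more utility per dollar, so spend all income on x: x* = M/P_x, y* = 0.
Numerically: x* = 23.875, y* = 0.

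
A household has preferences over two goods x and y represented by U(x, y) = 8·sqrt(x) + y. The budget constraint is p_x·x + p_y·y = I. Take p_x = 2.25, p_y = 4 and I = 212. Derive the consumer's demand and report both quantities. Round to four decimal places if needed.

Set MRS = p_x/p_y: 4·x^(−1/2) = p_x/p_y.
Thus x* = (4·p_y/p_x)² — independent of I — with the rest of income spent on y.
Plugging in: x* = (4·4/2.25)² = 50.5679, y* = 24.5556.

x* = 50.5679, y* = 24.5556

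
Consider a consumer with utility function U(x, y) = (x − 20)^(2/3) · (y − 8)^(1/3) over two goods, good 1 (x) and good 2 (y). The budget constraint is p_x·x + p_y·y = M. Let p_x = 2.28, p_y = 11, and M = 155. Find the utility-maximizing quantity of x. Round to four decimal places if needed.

MRS = 2·(y−8)/(x−20). Tangency with p_x/p_y gives y−8 = (1/2)·(p_x/p_y)·(x−20).
Substituting into the budget: x* = 20 + 2/3·(M − 20·p_x − 8·p_y)/p_x, and y* = 8 + 1/3·(…)/p_y.
Discretionary income = 155 − 20·2.28 − 8·11 = 21.4; x* = 20 + 2/3·21.4/2.28 = 26.2573.

x* = 26.2573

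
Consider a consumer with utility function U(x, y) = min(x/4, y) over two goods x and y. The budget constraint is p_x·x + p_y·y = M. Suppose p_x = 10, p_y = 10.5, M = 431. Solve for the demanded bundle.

Demand: x*(p_x,p_y,M) = 4·M/(4·p_x + p_y), y* = M/(4·p_x + p_y).
Here 4·10 + 10.5 = 50.5, giving x* = 34.1386 and y* = 8.5347.

x* = 34.1386, y* = 8.5347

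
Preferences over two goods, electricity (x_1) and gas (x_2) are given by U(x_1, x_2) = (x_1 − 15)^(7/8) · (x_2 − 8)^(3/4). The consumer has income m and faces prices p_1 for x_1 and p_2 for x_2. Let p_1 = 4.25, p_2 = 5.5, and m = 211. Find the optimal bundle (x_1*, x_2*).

x_1* = 28.0814, x_2* = 16.6643

Substituting into the budget: x_1* = 15 + 7/13·(m − 15·p_1 − 8·p_2)/p_1, and x_2* = 8 + 6/13·(…)/p_2.
Discretionary income = 211 − 15·4.25 − 8·5.5 = 103.25; x_1* = 15 + 7/13·103.25/4.25 = 28.0814; x_2* = 8 + 6/13·103.25/5.5 = 16.6643.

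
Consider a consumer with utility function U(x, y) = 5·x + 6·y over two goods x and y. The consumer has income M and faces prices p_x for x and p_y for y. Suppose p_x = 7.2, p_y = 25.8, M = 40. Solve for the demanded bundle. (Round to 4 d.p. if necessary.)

Linear utility — the consumer picks whichever good has higher MU/price: 5/7.2 = 0.6944 vs 6/25.8 = 0.2326.
x gives more utility per dollar, so spend all income on x: x* = M/p_x, y* = 0.
Numerically: x* = 5.5556, y* = 0.

x* = 5.5556, y* = 0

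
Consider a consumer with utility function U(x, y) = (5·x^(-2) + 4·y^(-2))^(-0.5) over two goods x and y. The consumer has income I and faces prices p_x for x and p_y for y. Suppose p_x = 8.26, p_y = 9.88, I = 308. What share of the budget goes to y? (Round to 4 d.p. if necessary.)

MRS = MU_x/MU_y = (5/4)·(y/x)^(3). Set equal to p_x/p_y.
Hence y/x = ((4/5)·p_x/p_y)^(1/(3)), i.e. raised to the 1/3 power.
Substitute y = (y/x)·x into the budget: x* = I/(p_x + p_y·(y/x)).
Numerically y/x = 0.874523, so x* = 308/(8.26 + 9.88·0.874523) = 18.2245 and y* = 0.874523·18.2245 = 15.9378.
Expenditure on y: 9.88·15.9378 = 157.4652; share = 0.5113.

share on y = 0.5113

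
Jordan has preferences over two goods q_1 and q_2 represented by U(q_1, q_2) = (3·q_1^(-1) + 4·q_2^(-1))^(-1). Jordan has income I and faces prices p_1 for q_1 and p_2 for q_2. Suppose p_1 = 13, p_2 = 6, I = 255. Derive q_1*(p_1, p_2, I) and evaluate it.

From the CES first-order condition, (3/4)·(q_2/q_1)^(2) = p_1/p_2.
Solve for the ratio: q_2/q_1 = [(4/3)·p_1/p_2]^(0.5).
With the ratio pinned down, the budget gives q_1* = I/(p_1 + p_2·(q_2/q_1)) and q_2* = (q_2/q_1)·q_1*.
Numerically q_2/q_1 = 1.699673, so q_1* = 255/(13 + 6·1.699673) = 10.9923.

q_1* = 10.9923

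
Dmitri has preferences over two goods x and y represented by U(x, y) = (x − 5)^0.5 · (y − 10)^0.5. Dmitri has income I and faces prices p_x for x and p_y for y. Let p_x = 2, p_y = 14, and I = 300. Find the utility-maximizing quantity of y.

y* = 15.3571

Let x' = x−5, y' = y−10. MRS = y'/x' = p_x/p_y.
After buying the subsistence bundle (5, 10), a share 0.5 of the remaining income goes to x: x* = 5 + 0.5·(I − 5p_x − 10p_y)/p_x.
Discretionary income = 300 − 5·2 − 10·14 = 150; y* = 10 + 0.5·150/14 = 15.3571.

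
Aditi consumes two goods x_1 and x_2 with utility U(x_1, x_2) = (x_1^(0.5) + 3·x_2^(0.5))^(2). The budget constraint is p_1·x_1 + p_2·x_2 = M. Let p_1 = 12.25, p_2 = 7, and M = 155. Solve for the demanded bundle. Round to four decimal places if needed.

x_1* = 0.7554, x_2* = 20.8209

MRS = MU_x_1/MU_x_2 = (1/3)·(x_2/x_1)^(0.5). Set equal to p_1/p_2.
Hence x_2/x_1 = (3·p_1/p_2)^(1/(0.5)), i.e. raised to the 2 power.
With the ratio pinned down, the budget gives x_1* = M/(p_1 + p_2·(x_2/x_1)) and x_2* = (x_2/x_1)·x_1*.
Numerically x_2/x_1 = 27.5625, so x_1* = 155/(12.25 + 7·27.5625) = 0.7554 and x_2* = 27.5625·0.7554 = 20.8209.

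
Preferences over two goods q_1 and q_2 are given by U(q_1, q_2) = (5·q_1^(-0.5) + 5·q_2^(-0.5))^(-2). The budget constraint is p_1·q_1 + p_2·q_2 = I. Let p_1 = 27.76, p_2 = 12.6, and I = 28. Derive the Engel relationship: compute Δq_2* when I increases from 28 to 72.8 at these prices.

From the CES first-order condition, (q_2/q_1)^(1.5) = p_1/p_2.
Hence q_2/q_1 = (p_1/p_2)^(1/(1.5)), i.e. raised to the 2/3 power.
Substitute q_2 = (q_2/q_1)·q_1 into the budget: q_1* = I/(p_1 + p_2·(q_2/q_1)).
Numerically q_2/q_1 = 1.693165, so q_1* = 28/(27.76 + 12.6·1.693165) = 0.5703 and q_2* = 1.693165·0.5703 = 0.9657.
At I' = 72.8: q_2* = 2.5107. Change: 2.5107 − 0.9657 = 1.5451.

Δq_2* = 1.5451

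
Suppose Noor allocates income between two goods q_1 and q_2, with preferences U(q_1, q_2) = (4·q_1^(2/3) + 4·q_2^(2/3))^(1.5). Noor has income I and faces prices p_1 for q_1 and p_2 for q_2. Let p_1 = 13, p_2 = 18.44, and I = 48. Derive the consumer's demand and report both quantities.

From the CES first-order condition, (q_2/q_1)^(1/3) = p_1/p_2.
Hence q_2/q_1 = (p_1/p_2)^(1/(1/3)), i.e. raised to the 3 power.
Substitute q_2 = (q_2/q_1)·q_1 into the budget: q_1* = I/(p_1 + p_2·(q_2/q_1)).
Numerically q_2/q_1 = 0.350386, so q_1* = 48/(13 + 18.44·0.350386) = 2.4665 and q_2* = 0.350386·2.4665 = 0.8642.

q_1* = 2.4665, q_2* = 0.8642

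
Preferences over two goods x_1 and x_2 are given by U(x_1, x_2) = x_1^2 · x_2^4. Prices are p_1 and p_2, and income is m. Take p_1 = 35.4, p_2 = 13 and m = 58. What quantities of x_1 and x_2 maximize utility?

MU_x_1/MU_x_2 = (2·x_2)/(4·x_1); tangency sets this equal to p_1/p_2.
Rearranging, p_2·x_2 = 2·p_1·x_1. Substituting into the budget gives p_1·x_1·(1 + 2) = m.
Demand: x_1*(p_1,p_2,m) = 1/3·m/p_1 and x_2* = 2/3·m/p_2.
At p_1=35.4, p_2=13, m=58: x_1* = 1/3·58/35.4 = 0.5461, x_2* = 2.9744.

x_1* = 0.5461, x_2* = 2.9744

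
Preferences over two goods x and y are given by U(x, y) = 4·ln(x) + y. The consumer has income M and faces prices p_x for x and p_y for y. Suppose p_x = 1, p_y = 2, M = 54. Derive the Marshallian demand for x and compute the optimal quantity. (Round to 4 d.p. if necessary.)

Set MRS = p_x/p_y: (4/x)/1 = p_x/p_y.
So x*(p_x,p_y) = 4·p_y/p_x, independent of income; and y* = (M − 4·p_y)/p_y.
At the given prices: x* = 4·2/1 = 8.

x* = 8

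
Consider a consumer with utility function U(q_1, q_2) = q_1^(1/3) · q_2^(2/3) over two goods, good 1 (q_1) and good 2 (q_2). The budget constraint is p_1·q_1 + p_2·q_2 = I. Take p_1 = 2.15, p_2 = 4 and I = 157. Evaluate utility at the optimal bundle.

The MRS is (1/2)·q_2/q_1. Set MRS = p_1/p_2.
So 1/3·p_2·q_2 = 2/3·p_1·q_1; combined with the budget, a share 1/3 of income goes to q_1.
Demand: q_1*(p_1,p_2,I) = 1/3·I/p_1 and q_2* = 2/3·I/p_2.
At p_1=2.15, p_2=4, I=157: q_1* = 1/3·157/2.15 = 24.3411, q_2* = 26.1667.
Utility at the optimum: U(24.3411, 26.1667) = 25.5434.

V = 25.5434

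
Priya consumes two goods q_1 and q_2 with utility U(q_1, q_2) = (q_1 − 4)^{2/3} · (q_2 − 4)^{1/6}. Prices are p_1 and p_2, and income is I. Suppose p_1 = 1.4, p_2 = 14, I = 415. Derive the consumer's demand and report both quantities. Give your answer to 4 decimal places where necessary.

MRS = 4·(q_2−4)/(q_1−4). Tangency with p_1/p_2 gives q_2−4 = (1/4)·(p_1/p_2)·(q_1−4).
After buying the subsistence bundle (4, 4), a share 0.8 of the remaining income goes to q_1: q_1* = 4 + 0.8·(I − 4p_1 − 4p_2)/p_1.
Discretionary income = 415 − 4·1.4 − 4·14 = 353.4; q_1* = 4 + 0.8·353.4/1.4 = 205.9429; q_2* = 4 + 0.2·353.4/14 = 9.0486.

q_1* = 205.9429, q_2* = 9.0486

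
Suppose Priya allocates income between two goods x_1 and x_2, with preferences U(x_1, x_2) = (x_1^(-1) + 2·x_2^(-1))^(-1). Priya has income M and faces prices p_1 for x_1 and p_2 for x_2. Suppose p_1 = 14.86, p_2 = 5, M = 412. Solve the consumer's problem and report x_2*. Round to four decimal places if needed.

x_2* = 37.1336

From the CES first-order condition, (1/2)·(x_2/x_1)^(2) = p_1/p_2.
Solve for the ratio: x_2/x_1 = [2·p_1/p_2]^(0.5).
With the ratio pinned down, the budget gives x_1* = M/(p_1 + p_2·(x_2/x_1)) and x_2* = (x_2/x_1)·x_1*.
Numerically x_2/x_1 = 2.438032, so x_1* = 412/(14.86 + 5·2.438032) = 15.231 and x_2* = 2.438032·15.231 = 37.1336.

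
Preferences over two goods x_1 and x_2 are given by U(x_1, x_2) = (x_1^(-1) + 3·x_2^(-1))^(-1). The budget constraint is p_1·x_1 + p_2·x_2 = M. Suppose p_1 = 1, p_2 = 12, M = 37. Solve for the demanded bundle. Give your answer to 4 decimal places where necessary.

x_1* = 5.2857, x_2* = 2.6429

MU_x_1 ∝ x_1^(-2), MU_x_2 ∝ 3·x_2^(-2), so MRS = (1/3)·(x_2/x_1)^(2) = p_1/p_2.
Hence x_2/x_1 = (3·p_1/p_2)^(1/(2)), i.e. raised to the 0.5 power.
Substitute x_2 = (x_2/x_1)·x_1 into the budget: x_1* = M/(p_1 + p_2·(x_2/x_1)).
Numerically x_2/x_1 = 0.5, so x_1* = 37/(1 + 12·0.5) = 5.2857 and x_2* = 0.5·5.2857 = 2.6429.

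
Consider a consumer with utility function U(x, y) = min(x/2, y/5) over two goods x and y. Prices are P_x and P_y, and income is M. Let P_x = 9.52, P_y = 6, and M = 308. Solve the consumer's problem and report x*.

With perfect complements, no substitution: consume in ratio x:y = 2:5.
Budget: P_x·x + P_y·(5/2)·x = M, so (2·P_x + 5·P_y)·x = 2·M.
Demand: x*(P_x,P_y,M) = 2·M/(2·P_x + 5·P_y), y* = 5·M/(2·P_x + 5·P_y).
Here 2·9.52 + 5·6 = 49.04, giving x* = 12.5612.

x* = 12.5612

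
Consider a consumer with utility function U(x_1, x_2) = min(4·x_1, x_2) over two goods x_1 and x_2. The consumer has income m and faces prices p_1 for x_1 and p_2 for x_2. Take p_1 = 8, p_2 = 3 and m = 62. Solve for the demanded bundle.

Leontief preferences: the optimum is at the kink where x_1/1 = x_2/4, i.e. x_2 = 4·x_1.
Budget: p_1·x_1 + p_2·4·x_1 = m, so (p_1 + 4·p_2)·x_1 = m.
Demand: x_1*(p_1,p_2,m) = m/(p_1 + 4·p_2), x_2* = 4·m/(p_1 + 4·p_2).
Here 8 + 4·3 = 20, giving x_1* = 3.1 and x_2* = 12.4.

x_1* = 3.1, x_2* = 12.4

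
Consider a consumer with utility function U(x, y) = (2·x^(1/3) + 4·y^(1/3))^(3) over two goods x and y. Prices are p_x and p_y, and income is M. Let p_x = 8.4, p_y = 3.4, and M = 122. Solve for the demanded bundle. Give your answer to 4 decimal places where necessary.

From the CES first-order condition, (1/2)·(y/x)^(2/3) = p_x/p_y.
Solve for the ratio: y/x = [2·p_x/p_y]^(1.5).
With the ratio pinned down, the budget gives x* = M/(p_x + p_y·(y/x)) and y* = (y/x)·x*.
Numerically y/x = 10.983621, so x* = 122/(8.4 + 3.4·10.983621) = 2.667 and y* = 10.983621·2.667 = 29.2933.

x* = 2.667, y* = 29.2933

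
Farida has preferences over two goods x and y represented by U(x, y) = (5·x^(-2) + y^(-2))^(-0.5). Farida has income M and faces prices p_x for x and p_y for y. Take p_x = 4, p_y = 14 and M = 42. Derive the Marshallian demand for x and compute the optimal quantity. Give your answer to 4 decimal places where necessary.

x* = 4.4717

MU_x ∝ 5·x^(-3), MU_y ∝ y^(-3), so MRS = 5·(y/x)^(3) = p_x/p_y.
Solve for the ratio: y/x = [(1/5)·p_x/p_y]^(1/3).
Substitute y = (y/x)·x into the budget: x* = M/(p_x + p_y·(y/x)).
Numerically y/x = 0.385171, so x* = 42/(4 + 14·0.385171) = 4.4717.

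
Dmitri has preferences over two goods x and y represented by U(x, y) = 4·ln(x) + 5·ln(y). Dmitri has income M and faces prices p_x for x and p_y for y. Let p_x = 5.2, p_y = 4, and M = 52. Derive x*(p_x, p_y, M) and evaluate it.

x* = 4.4444

Tangency: MRS = (4/5)·y/x = p_x/p_y.
Rearranging, p_y·y = (5/4)·p_x·x. Substituting into the budget gives p_x·x·(1 + (5/4)) = M.
Demand: x*(p_x,p_y,M) = 4/9·M/p_x and y* = 5/9·M/p_y.
At p_x=5.2, p_y=4, M=52: x* = 4/9·52/5.2 = 4.4444.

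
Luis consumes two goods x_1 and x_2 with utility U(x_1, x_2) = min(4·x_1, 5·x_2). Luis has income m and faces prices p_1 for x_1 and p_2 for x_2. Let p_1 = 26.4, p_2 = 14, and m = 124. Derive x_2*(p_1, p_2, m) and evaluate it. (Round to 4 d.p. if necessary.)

With perfect complements, no substitution: consume in ratio x_1:x_2 = 5:4.
Budget: p_1·x_1 + p_2·(4/5)·x_1 = m, so (5·p_1 + 4·p_2)·x_1 = 5·m.
Demand: x_1*(p_1,p_2,m) = 5·m/(5·p_1 + 4·p_2), x_2* = 4·m/(5·p_1 + 4·p_2).
Here 5·26.4 + 4·14 = 188, giving x_2* = 2.6383.

x_2* = 2.6383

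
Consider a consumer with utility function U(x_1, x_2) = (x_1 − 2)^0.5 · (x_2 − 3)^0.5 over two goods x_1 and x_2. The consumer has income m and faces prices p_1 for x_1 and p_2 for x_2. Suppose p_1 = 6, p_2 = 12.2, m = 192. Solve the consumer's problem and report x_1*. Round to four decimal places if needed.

x_1* = 13.95

MRS = (x_2−3)/(x_1−2). Tangency with p_1/p_2 gives x_2−3 = (p_1/p_2)·(x_1−2).
After buying the subsistence bundle (2, 3), a share 0.5 of the remaining income goes to x_1: x_1* = 2 + 0.5·(m − 2p_1 − 3p_2)/p_1.
Discretionary income = 192 − 2·6 − 3·12.2 = 143.4; x_1* = 2 + 0.5·143.4/6 = 13.95.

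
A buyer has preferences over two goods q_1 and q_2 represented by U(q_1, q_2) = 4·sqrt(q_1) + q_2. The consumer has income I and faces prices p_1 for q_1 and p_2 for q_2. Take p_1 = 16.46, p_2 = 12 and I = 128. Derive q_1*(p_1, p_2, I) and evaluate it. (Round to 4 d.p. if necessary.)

Thus q_1* = (2·p_2/p_1)² — independent of I — with the rest of income spent on q_2.
Plugging in: q_1* = (2·12/16.46)² = 2.126.

q_1* = 2.126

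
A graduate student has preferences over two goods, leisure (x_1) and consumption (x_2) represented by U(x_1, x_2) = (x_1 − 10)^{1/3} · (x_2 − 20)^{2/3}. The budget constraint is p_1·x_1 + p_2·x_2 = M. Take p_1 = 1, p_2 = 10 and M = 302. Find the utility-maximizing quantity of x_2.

x_2* = 26.1333

MRS = (1/2)·(x_2−20)/(x_1−10). Tangency with p_1/p_2 gives x_2−20 = 2·(p_1/p_2)·(x_1−10).
After buying the subsistence bundle (10, 20), a share 1/3 of the remaining income goes to x_1: x_1* = 10 + 1/3·(M − 10p_1 − 20p_2)/p_1.
Discretionary income = 302 − 10·1 − 20·10 = 92; x_2* = 20 + 2/3·92/10 = 26.1333.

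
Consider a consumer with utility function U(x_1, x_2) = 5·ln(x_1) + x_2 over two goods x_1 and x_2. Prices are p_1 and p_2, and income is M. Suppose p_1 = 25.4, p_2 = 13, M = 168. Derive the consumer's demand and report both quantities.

x_1* = 2.5591, x_2* = 7.9231

Set MRS = p_1/p_2: (5/x_1)/1 = p_1/p_2.
So x_1*(p_1,p_2) = 5·p_2/p_1, independent of income; and x_2* = (M − 5·p_2)/p_2.
At the given prices: x_1* = 5·13/25.4 = 2.5591, and x_2* = 7.9231.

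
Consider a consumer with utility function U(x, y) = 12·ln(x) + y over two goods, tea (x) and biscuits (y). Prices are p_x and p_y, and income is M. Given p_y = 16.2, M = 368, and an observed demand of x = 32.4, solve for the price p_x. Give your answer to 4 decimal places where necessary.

p_x = 6

MU_x = 12/x, MU_y = 1. Tangency: 12/x = p_x/p_y.
So x*(p_x,p_y) = 12·p_y/p_x, independent of income; and y* = (M − 12·p_y)/p_y.
Set x* = 32.4 in the demand function and solve for p_x: p_x = 6.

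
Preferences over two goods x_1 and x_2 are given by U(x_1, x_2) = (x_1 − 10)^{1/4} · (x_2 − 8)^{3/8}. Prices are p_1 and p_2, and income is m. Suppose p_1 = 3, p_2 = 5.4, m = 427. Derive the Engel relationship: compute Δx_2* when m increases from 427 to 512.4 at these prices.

Δx_2* = 9.4889

Let x_1' = x_1−10, x_2' = x_2−8. MRS = (2/3)·x_2'/x_1' = p_1/p_2.
After buying the subsistence bundle (10, 8), a share 0.4 of the remaining income goes to x_1: x_1* = 10 + 0.4·(m − 10p_1 − 8p_2)/p_1.
Discretionary income = 427 − 10·3 − 8·5.4 = 353.8; x_2* = 8 + 0.6·353.8/5.4 = 47.3111.
At m' = 512.4: x_2* = 56.8. Change: 56.8 − 47.3111 = 9.4889.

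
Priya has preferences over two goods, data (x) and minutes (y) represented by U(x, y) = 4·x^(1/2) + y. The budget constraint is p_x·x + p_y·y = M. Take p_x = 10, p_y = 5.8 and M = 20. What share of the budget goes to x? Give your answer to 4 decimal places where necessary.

Set MRS = p_x/p_y: 2·x^(−1/2) = p_x/p_y.
Solve: √x = 2·p_y/p_x, so x*(p_x,p_y) = (2·p_y/p_x)², and y* = (M − p_x·x*)/p_y.
Plugging in: x* = (2·5.8/10)² = 1.3456, y* = 1.1283.
Expenditure on x: 10·1.3456 = 13.456; share = 0.6728.

share on x = 0.6728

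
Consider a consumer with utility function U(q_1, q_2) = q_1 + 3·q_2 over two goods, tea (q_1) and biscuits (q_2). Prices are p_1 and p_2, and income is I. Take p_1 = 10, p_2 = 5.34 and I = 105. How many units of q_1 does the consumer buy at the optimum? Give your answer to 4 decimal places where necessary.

Linear utility — the consumer picks whichever good has higher MU/price: 1/10 = 0.1 vs 3/5.34 = 0.5618.
q_2 gives more utility per dollar, so spend all income on q_2: q_2* = I/p_2, q_1* = 0.
Numerically: q_1* = 0, q_2* = 19.6629.

q_1* = 0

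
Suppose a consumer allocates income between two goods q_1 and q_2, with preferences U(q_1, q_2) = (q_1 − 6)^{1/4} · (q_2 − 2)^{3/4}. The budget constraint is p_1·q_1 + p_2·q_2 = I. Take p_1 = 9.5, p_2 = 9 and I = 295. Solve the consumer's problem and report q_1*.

This is Cobb-Douglas in (q_1−6, q_2−2): tangency gives 0.25·p_2·(q_2−2) = 0.75·p_1·(q_1−6).
After buying the subsistence bundle (6, 2), a share 0.25 of the remaining income goes to q_1: q_1* = 6 + 0.25·(I − 6p_1 − 2p_2)/p_1.
Discretionary income = 295 − 6·9.5 − 2·9 = 220; q_1* = 6 + 0.25·220/9.5 = 11.7895.

q_1* = 11.7895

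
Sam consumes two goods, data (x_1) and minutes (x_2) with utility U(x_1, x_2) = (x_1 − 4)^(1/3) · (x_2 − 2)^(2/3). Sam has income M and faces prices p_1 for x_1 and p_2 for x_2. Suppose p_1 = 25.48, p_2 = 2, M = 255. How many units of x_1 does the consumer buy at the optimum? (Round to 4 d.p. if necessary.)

x_1* = 5.9503

After buying the subsistence bundle (4, 2), a share 1/3 of the remaining income goes to x_1: x_1* = 4 + 1/3·(M − 4p_1 − 2p_2)/p_1.
Discretionary income = 255 − 4·25.48 − 2·2 = 149.08; x_1* = 4 + 1/3·149.08/25.48 = 5.9503.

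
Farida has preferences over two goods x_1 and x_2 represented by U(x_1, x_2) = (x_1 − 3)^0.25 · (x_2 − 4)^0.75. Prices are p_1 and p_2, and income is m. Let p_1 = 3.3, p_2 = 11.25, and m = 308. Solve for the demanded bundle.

Let x_1' = x_1−3, x_2' = x_2−4. MRS = (1/3)·x_2'/x_1' = p_1/p_2.
Substituting into the budget: x_1* = 3 + 0.25·(m − 3·p_1 − 4·p_2)/p_1, and x_2* = 4 + 0.75·(…)/p_2.
Discretionary income = 308 − 3·3.3 − 4·11.25 = 253.1; x_1* = 3 + 0.25·253.1/3.3 = 22.1742; x_2* = 4 + 0.75·253.1/11.25 = 20.8733.

x_1* = 22.1742, x_2* = 20.8733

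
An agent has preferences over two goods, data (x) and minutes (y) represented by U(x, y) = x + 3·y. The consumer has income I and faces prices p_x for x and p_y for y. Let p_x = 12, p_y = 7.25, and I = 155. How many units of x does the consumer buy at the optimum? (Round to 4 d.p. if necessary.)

x* = 0

y gives more utility per dollar, so spend all income on y: y* = I/p_y, x* = 0.
Numerically: x* = 0, y* = 21.3793.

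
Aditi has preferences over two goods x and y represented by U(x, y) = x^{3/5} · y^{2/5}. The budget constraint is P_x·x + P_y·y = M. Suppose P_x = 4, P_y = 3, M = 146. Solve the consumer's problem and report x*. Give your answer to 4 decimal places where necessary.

x* = 21.9

MU_x/MU_y = (0.6·y)/(0.4·x); tangency sets this equal to P_x/P_y.
Rearranging, P_y·y = (2/3)·P_x·x. Substituting into the budget gives P_x·x·(1 + (2/3)) = M.
Demand: x*(P_x,P_y,M) = 0.6·M/P_x and y* = 0.4·M/P_y.
At P_x=4, P_y=3, M=146: x* = 0.6·146/4 = 21.9.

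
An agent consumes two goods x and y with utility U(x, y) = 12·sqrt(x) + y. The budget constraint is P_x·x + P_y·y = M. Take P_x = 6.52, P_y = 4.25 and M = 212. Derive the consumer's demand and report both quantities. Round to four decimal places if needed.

x* = 15.2963, y* = 26.4161

Utility is quasi-linear in y; the FOC for x is 6/√x = P_x/P_y.
Solve: √x = 6·P_y/P_x, so x*(P_x,P_y) = (6·P_y/P_x)², and y* = (M − P_x·x*)/P_y.
Plugging in: x* = (6·4.25/6.52)² = 15.2963, y* = 26.4161.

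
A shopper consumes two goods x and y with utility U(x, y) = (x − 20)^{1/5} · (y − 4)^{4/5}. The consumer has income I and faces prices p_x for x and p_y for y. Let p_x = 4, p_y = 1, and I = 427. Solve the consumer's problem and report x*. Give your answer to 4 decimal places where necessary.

x* = 37.15

MRS = (1/4)·(y−4)/(x−20). Tangency with p_x/p_y gives y−4 = 4·(p_x/p_y)·(x−20).
After buying the subsistence bundle (20, 4), a share 0.2 of the remaining income goes to x: x* = 20 + 0.2·(I − 20p_x − 4p_y)/p_x.
Discretionary income = 427 − 20·4 − 4·1 = 343; x* = 20 + 0.2·343/4 = 37.15.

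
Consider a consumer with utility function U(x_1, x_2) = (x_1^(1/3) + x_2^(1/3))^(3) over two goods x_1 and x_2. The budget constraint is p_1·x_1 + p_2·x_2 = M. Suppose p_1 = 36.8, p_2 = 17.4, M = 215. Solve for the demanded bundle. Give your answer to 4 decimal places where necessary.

MRS = MU_x_1/MU_x_2 = (x_2/x_1)^(2/3). Set equal to p_1/p_2.
Solve for the ratio: x_2/x_1 = [p_1/p_2]^(1.5).
Substitute x_2 = (x_2/x_1)·x_1 into the budget: x_1* = M/(p_1 + p_2·(x_2/x_1)).
Numerically x_2/x_1 = 3.075727, so x_1* = 215/(36.8 + 17.4·3.075727) = 2.3805 and x_2* = 3.075727·2.3805 = 7.3217.

x_1* = 2.3805, x_2* = 7.3217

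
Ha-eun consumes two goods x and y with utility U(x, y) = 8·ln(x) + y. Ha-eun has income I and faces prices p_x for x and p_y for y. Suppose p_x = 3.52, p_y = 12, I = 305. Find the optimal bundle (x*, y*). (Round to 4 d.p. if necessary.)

MU_x = 8/x, MU_y = 1. Tangency: 8/x = p_x/p_y.
So x*(p_x,p_y) = 8·p_y/p_x, independent of income; and y* = (I − 8·p_y)/p_y.
At the given prices: x* = 8·12/3.52 = 27.2727, and y* = 17.4167.

x* = 27.2727, y* = 17.4167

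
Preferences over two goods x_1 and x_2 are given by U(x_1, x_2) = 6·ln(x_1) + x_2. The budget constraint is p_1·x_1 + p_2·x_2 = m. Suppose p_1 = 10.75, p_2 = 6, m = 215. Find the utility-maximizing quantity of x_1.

x_1* = 3.3488

Set MRS = p_1/p_2: (6/x_1)/1 = p_1/p_2.
So x_1*(p_1,p_2) = 6·p_2/p_1, independent of income; and x_2* = (m − 6·p_2)/p_2.
At the given prices: x_1* = 6·6/10.75 = 3.3488.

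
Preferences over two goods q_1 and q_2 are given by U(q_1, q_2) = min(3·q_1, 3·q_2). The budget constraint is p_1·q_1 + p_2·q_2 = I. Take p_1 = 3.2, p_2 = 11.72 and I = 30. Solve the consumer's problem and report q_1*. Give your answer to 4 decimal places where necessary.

With perfect complements, no substitution: consume in ratio q_1:q_2 = 3:3.
Budget: p_1·q_1 + p_2·q_1 = I, so (3·p_1 + 3·p_2)·q_1 = 3·I.
Demand: q_1*(p_1,p_2,I) = 3·I/(3·p_1 + 3·p_2), q_2* = 3·I/(3·p_1 + 3·p_2).
Here 3·3.2 + 3·11.72 = 44.76, giving q_1* = 2.0107.

q_1* = 2.0107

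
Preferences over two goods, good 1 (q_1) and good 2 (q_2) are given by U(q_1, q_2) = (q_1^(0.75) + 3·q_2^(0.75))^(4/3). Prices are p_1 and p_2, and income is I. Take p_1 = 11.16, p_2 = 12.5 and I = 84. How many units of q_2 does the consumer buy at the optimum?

MU_q_1 ∝ q_1^(-0.25), MU_q_2 ∝ 3·q_2^(-0.25), so MRS = (1/3)·(q_2/q_1)^(0.25) = p_1/p_2.
Hence q_2/q_1 = (3·p_1/p_2)^(1/(0.25)), i.e. raised to the 4 power.
Substitute q_2 = (q_2/q_1)·q_1 into the budget: q_1* = I/(p_1 + p_2·(q_2/q_1)).
Numerically q_2/q_1 = 51.463788, so q_1* = 84/(11.16 + 12.5·51.463788) = 0.1284 and q_2* = 51.463788·0.1284 = 6.6054.

q_2* = 6.6054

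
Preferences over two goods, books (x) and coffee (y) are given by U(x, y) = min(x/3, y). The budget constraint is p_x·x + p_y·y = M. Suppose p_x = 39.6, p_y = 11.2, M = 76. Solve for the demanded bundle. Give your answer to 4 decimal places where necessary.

Leontief preferences: the optimum is at the kink where x/3 = y/1, i.e. y = (1/3)·x.
Budget: p_x·x + p_y·(1/3)·x = M, so (3·p_x + p_y)·x = 3·M.
Demand: x*(p_x,p_y,M) = 3·M/(3·p_x + p_y), y* = M/(3·p_x + p_y).
Here 3·39.6 + 11.2 = 130, giving x* = 1.7538 and y* = 0.5846.

x* = 1.7538, y* = 0.5846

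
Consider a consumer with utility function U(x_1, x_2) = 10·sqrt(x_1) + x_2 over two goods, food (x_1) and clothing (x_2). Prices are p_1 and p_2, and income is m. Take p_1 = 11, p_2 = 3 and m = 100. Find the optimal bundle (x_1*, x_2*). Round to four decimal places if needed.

x_1* = 1.8595, x_2* = 26.5152

Utility is quasi-linear in x_2; the FOC for x_1 is 5/√x_1 = p_1/p_2.
Solve: √x_1 = 5·p_2/p_1, so x_1*(p_1,p_2) = (5·p_2/p_1)², and x_2* = (m − p_1·x_1*)/p_2.
Plugging in: x_1* = (5·3/11)² = 1.8595, x_2* = 26.5152.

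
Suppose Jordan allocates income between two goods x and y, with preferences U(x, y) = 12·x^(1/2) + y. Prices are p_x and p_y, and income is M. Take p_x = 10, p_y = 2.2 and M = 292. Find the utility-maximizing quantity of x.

MU_x = 6/√x, MU_y = 1. Tangency: 6/√x = p_x/p_y.
Solve: √x = 6·p_y/p_x, so x*(p_x,p_y) = (6·p_y/p_x)², and y* = (M − p_x·x*)/p_y.
Plugging in: x* = (6·2.2/10)² = 1.7424.

x* = 1.7424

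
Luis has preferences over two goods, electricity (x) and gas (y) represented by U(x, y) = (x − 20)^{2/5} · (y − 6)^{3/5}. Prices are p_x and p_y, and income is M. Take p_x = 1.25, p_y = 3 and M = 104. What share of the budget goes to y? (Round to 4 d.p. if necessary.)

share on y = 0.525

MRS = (2/3)·(y−6)/(x−20). Tangency with p_x/p_y gives y−6 = (3/2)·(p_x/p_y)·(x−20).
Substituting into the budget: x* = 20 + 0.4·(M − 20·p_x − 6·p_y)/p_x, and y* = 6 + 0.6·(…)/p_y.
Discretionary income = 104 − 20·1.25 − 6·3 = 61; x* = 20 + 0.4·61/1.25 = 39.52; y* = 6 + 0.6·61/3 = 18.2.
Expenditure on y: 3·18.2 = 54.6; share = 0.525.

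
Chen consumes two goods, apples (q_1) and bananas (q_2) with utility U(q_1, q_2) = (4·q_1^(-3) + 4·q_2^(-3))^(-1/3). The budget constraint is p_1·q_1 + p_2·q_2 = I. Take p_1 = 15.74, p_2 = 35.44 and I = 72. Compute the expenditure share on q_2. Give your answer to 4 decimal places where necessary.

share on q_2 = 0.6477

MRS = MU_q_1/MU_q_2 = (q_2/q_1)^(4). Set equal to p_1/p_2.
Hence q_2/q_1 = (p_1/p_2)^(1/(4)), i.e. raised to the 0.25 power.
With the ratio pinned down, the budget gives q_1* = I/(p_1 + p_2·(q_2/q_1)) and q_2* = (q_2/q_1)·q_1*.
Numerically q_2/q_1 = 0.816353, so q_1* = 72/(15.74 + 35.44·0.816353) = 1.6118 and q_2* = 0.816353·1.6118 = 1.3158.
Expenditure on q_2: 35.44·1.3158 = 46.6308; share = 0.6477.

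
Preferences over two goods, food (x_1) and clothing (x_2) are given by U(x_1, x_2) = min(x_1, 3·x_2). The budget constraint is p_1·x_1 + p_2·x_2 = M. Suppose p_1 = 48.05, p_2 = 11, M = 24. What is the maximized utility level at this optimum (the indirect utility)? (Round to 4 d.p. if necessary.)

Leontief preferences: the optimum is at the kink where x_1/3 = x_2/1, i.e. x_2 = (1/3)·x_1.
Budget: p_1·x_1 + p_2·(1/3)·x_1 = M, so (3·p_1 + p_2)·x_1 = 3·M.
Demand: x_1*(p_1,p_2,M) = 3·M/(3·p_1 + p_2), x_2* = M/(3·p_1 + p_2).
Here 3·48.05 + 11 = 155.15, giving x_1* = 0.4641 and x_2* = 0.1547.
Utility at the optimum: U(0.4641, 0.1547) = 0.4641.

V = 0.4641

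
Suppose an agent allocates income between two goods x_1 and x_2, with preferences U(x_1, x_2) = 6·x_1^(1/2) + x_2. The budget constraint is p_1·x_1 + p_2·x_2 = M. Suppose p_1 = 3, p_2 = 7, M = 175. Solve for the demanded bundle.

Utility is quasi-linear in x_2; the FOC for x_1 is 3/√x_1 = p_1/p_2.
Thus x_1* = (3·p_2/p_1)² — independent of M — with the rest of income spent on x_2.
Plugging in: x_1* = (3·7/3)² = 49, x_2* = 4.

x_1* = 49, x_2* = 4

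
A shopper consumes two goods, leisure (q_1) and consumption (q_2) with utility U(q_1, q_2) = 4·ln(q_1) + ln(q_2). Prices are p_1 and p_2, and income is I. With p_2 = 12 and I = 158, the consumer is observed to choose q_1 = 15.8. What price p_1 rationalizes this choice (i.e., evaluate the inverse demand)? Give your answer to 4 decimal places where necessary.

p_1 = 8

The MRS is 4·q_2/q_1. Set MRS = p_1/p_2.
So 4·p_2·q_2 = p_1·q_1; combined with the budget, a share 0.8 of income goes to q_1.
Demand: q_1*(p_1,p_2,I) = 0.8·I/p_1 and q_2* = 0.2·I/p_2.
Set q_1* = 15.8 in the demand function and solve for p_1: p_1 = 8.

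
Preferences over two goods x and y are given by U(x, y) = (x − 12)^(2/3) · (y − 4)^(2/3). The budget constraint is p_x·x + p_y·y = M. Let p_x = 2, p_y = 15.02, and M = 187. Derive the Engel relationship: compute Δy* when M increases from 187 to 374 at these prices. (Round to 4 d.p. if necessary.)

Let x' = x−12, y' = y−4. MRS = y'/x' = p_x/p_y.
After buying the subsistence bundle (12, 4), a share 0.5 of the remaining income goes to x: x* = 12 + 0.5·(M − 12p_x − 4p_y)/p_x.
Discretionary income = 187 − 12·2 − 4·15.02 = 102.92; y* = 4 + 0.5·102.92/15.02 = 7.4261.
At M' = 374: y* = 13.6511. Change: 13.6511 − 7.4261 = 6.225.

Δy* = 6.225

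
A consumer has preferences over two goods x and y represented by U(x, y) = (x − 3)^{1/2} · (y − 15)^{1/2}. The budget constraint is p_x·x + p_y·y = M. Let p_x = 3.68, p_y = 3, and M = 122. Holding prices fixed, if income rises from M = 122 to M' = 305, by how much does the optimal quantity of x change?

MRS = (y−15)/(x−3). Tangency with p_x/p_y gives y−15 = (p_x/p_y)·(x−3).
After buying the subsistence bundle (3, 15), a share 0.5 of the remaining income goes to x: x* = 3 + 0.5·(M − 3p_x − 15p_y)/p_x.
Discretionary income = 122 − 3·3.68 − 15·3 = 65.96; x* = 3 + 0.5·65.96/3.68 = 11.962.
At M' = 305: x* = 36.8261. Change: 36.8261 − 11.962 = 24.8641.

Δx* = 24.8641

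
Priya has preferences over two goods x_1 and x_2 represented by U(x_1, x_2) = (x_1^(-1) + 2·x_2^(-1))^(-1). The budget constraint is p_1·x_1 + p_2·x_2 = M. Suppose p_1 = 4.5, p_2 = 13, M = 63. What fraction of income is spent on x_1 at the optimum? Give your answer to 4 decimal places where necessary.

MU_x_1 ∝ x_1^(-2), MU_x_2 ∝ 2·x_2^(-2), so MRS = (1/2)·(x_2/x_1)^(2) = p_1/p_2.
Solve for the ratio: x_2/x_1 = [2·p_1/p_2]^(0.5).
Substitute x_2 = (x_2/x_1)·x_1 into the budget: x_1* = M/(p_1 + p_2·(x_2/x_1)).
Numerically x_2/x_1 = 0.83205, so x_1* = 63/(4.5 + 13·0.83205) = 4.1132 and x_2* = 0.83205·4.1132 = 3.4224.
Expenditure on x_1: 4.5·4.1132 = 18.5093; share = 0.2938.

share on x_1 = 0.2938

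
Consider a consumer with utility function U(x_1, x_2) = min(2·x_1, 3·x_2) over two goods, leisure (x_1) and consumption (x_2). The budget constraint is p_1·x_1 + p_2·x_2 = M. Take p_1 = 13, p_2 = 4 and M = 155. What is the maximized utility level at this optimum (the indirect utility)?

Leontief preferences: the optimum is at the kink where x_1/3 = x_2/2, i.e. x_2 = (2/3)·x_1.
Budget: p_1·x_1 + p_2·(2/3)·x_1 = M, so (3·p_1 + 2·p_2)·x_1 = 3·M.
Demand: x_1*(p_1,p_2,M) = 3·M/(3·p_1 + 2·p_2), x_2* = 2·M/(3·p_1 + 2·p_2).
Here 3·13 + 2·4 = 47, giving x_1* = 9.8936 and x_2* = 6.5957.
Utility at the optimum: U(9.8936, 6.5957) = 19.7872.

V = 19.7872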